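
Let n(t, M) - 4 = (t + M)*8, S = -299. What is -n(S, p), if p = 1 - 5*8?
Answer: 2700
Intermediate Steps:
p = -39 (p = 1 - 40 = -39)
n(t, M) = 4 + 8*M + 8*t (n(t, M) = 4 + (t + M)*8 = 4 + (M + t)*8 = 4 + (8*M + 8*t) = 4 + 8*M + 8*t)
-n(S, p) = -(4 + 8*(-39) + 8*(-299)) = -(4 - 312 - 2392) = -1*(-2700) = 2700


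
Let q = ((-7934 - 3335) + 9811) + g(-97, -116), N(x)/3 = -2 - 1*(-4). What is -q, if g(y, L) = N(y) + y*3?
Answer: 1743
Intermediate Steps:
N(x) = 6 (N(x) = 3*(-2 - 1*(-4)) = 3*(-2 + 4) = 3*2 = 6)
g(y, L) = 6 + 3*y (g(y, L) = 6 + y*3 = 6 + 3*y)
q = -1743 (q = ((-7934 - 3335) + 9811) + (6 + 3*(-97)) = (-11269 + 9811) + (6 - 291) = -1458 - 285 = -1743)
-q = -1*(-1743) = 1743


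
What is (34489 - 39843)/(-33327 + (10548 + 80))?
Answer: 5354/22699 ≈ 0.23587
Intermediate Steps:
(34489 - 39843)/(-33327 + (10548 + 80)) = -5354/(-33327 + 10628) = -5354/(-22699) = -5354*(-1/22699) = 5354/22699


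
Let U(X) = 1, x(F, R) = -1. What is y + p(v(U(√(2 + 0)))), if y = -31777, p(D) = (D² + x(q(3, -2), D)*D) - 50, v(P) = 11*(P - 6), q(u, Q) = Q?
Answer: -28747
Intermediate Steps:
v(P) = -66 + 11*P (v(P) = 11*(-6 + P) = -66 + 11*P)
p(D) = -50 + D² - D (p(D) = (D² - D) - 50 = -50 + D² - D)
y + p(v(U(√(2 + 0)))) = -31777 + (-50 + (-66 + 11*1)² - (-66 + 11*1)) = -31777 + (-50 + (-66 + 11)² - (-66 + 11)) = -31777 + (-50 + (-55)² - 1*(-55)) = -31777 + (-50 + 3025 + 55) = -31777 + 3030 = -28747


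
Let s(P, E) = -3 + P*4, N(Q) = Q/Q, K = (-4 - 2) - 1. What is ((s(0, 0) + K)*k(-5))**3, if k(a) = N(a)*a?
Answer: 125000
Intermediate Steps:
K = -7 (K = -6 - 1 = -7)
N(Q) = 1
s(P, E) = -3 + 4*P
k(a) = a (k(a) = 1*a = a)
((s(0, 0) + K)*k(-5))**3 = (((-3 + 4*0) - 7)*(-5))**3 = (((-3 + 0) - 7)*(-5))**3 = ((-3 - 7)*(-5))**3 = (-10*(-5))**3 = 50**3 = 125000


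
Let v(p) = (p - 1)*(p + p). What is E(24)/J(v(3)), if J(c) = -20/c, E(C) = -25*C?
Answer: 360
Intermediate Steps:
v(p) = 2*p*(-1 + p) (v(p) = (-1 + p)*(2*p) = 2*p*(-1 + p))
E(24)/J(v(3)) = (-25*24)/((-20*1/(6*(-1 + 3)))) = -600/((-20/(2*3*2))) = -600/((-20/12)) = -600/((-20*1/12)) = -600/(-5/3) = -600*(-⅗) = 360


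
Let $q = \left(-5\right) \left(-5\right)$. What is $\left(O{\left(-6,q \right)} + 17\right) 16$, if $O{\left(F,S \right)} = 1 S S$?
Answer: $10272$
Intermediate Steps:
$q = 25$
$O{\left(F,S \right)} = S^{2}$ ($O{\left(F,S \right)} = S S = S^{2}$)
$\left(O{\left(-6,q \right)} + 17\right) 16 = \left(25^{2} + 17\right) 16 = \left(625 + 17\right) 16 = 642 \cdot 16 = 10272$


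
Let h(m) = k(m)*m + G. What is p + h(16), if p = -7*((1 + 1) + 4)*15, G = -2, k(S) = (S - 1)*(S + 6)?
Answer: 4648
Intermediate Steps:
k(S) = (-1 + S)*(6 + S)
h(m) = -2 + m*(-6 + m² + 5*m) (h(m) = (-6 + m² + 5*m)*m - 2 = m*(-6 + m² + 5*m) - 2 = -2 + m*(-6 + m² + 5*m))
p = -630 (p = -7*(2 + 4)*15 = -7*6*15 = -42*15 = -630)
p + h(16) = -630 + (-2 + 16*(-6 + 16² + 5*16)) = -630 + (-2 + 16*(-6 + 256 + 80)) = -630 + (-2 + 16*330) = -630 + (-2 + 5280) = -630 + 5278 = 4648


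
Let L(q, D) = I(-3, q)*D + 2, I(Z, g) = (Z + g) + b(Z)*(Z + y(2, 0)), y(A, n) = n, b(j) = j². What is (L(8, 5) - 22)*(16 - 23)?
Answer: 910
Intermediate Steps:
I(Z, g) = Z + g + Z³ (I(Z, g) = (Z + g) + Z²*(Z + 0) = (Z + g) + Z²*Z = (Z + g) + Z³ = Z + g + Z³)
L(q, D) = 2 + D*(-30 + q) (L(q, D) = (-3 + q + (-3)³)*D + 2 = (-3 + q - 27)*D + 2 = (-30 + q)*D + 2 = D*(-30 + q) + 2 = 2 + D*(-30 + q))
(L(8, 5) - 22)*(16 - 23) = ((2 + 5*(-30 + 8)) - 22)*(16 - 23) = ((2 + 5*(-22)) - 22)*(-7) = ((2 - 110) - 22)*(-7) = (-108 - 22)*(-7) = -130*(-7) = 910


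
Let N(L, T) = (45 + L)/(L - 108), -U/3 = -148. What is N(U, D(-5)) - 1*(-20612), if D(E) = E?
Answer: 2308707/112 ≈ 20613.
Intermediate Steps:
U = 444 (U = -3*(-148) = 444)
N(L, T) = (45 + L)/(-108 + L)
N(U, D(-5)) - 1*(-20612) = (45 + 444)/(-108 + 444) - 1*(-20612) = 489/336 + 20612 = (1/336)*489 + 20612 = 163/112 + 20612 = 2308707/112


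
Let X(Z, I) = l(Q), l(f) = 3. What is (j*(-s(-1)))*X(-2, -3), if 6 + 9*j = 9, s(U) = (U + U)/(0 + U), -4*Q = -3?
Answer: -2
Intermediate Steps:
Q = 3/4 (Q = -1/4*(-3) = 3/4 ≈ 0.75000)
s(U) = 2 (s(U) = (2*U)/U = 2)
j = 1/3 (j = -2/3 + (1/9)*9 = -2/3 + 1 = 1/3 ≈ 0.33333)
X(Z, I) = 3
(j*(-s(-1)))*X(-2, -3) = ((-1*2)/3)*3 = ((1/3)*(-2))*3 = -2/3*3 = -2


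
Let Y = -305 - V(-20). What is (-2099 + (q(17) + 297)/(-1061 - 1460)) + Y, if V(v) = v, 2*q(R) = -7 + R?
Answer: -6010366/2521 ≈ -2384.1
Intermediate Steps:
q(R) = -7/2 + R/2 (q(R) = (-7 + R)/2 = -7/2 + R/2)
Y = -285 (Y = -305 - 1*(-20) = -305 + 20 = -285)
(-2099 + (q(17) + 297)/(-1061 - 1460)) + Y = (-2099 + ((-7/2 + (½)*17) + 297)/(-1061 - 1460)) - 285 = (-2099 + ((-7/2 + 17/2) + 297)/(-2521)) - 285 = (-2099 + (5 + 297)*(-1/2521)) - 285 = (-2099 + 302*(-1/2521)) - 285 = (-2099 - 302/2521) - 285 = -5291881/2521 - 285 = -6010366/2521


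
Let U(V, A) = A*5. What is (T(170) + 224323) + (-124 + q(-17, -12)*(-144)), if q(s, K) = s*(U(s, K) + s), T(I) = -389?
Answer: 35314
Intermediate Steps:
U(V, A) = 5*A
q(s, K) = s*(s + 5*K) (q(s, K) = s*(5*K + s) = s*(s + 5*K))
(T(170) + 224323) + (-124 + q(-17, -12)*(-144)) = (-389 + 224323) + (-124 - 17*(-17 + 5*(-12))*(-144)) = 223934 + (-124 - 17*(-17 - 60)*(-144)) = 223934 + (-124 - 17*(-77)*(-144)) = 223934 + (-124 + 1309*(-144)) = 223934 + (-124 - 188496) = 223934 - 188620 = 35314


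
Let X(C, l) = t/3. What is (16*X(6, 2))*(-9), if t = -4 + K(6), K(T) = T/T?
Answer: 144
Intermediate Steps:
K(T) = 1
t = -3 (t = -4 + 1 = -3)
X(C, l) = -1 (X(C, l) = -3/3 = -3*1/3 = -1)
(16*X(6, 2))*(-9) = (16*(-1))*(-9) = -16*(-9) = 144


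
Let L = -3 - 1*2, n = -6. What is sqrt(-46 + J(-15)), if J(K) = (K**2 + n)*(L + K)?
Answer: I*sqrt(4426) ≈ 66.528*I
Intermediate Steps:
L = -5 (L = -3 - 2 = -5)
J(K) = (-6 + K**2)*(-5 + K) (J(K) = (K**2 - 6)*(-5 + K) = (-6 + K**2)*(-5 + K))
sqrt(-46 + J(-15)) = sqrt(-46 + (30 + (-15)**3 - 6*(-15) - 5*(-15)**2)) = sqrt(-46 + (30 - 3375 + 90 - 5*225)) = sqrt(-46 + (30 - 3375 + 90 - 1125)) = sqrt(-46 - 4380) = sqrt(-4426) = I*sqrt(4426)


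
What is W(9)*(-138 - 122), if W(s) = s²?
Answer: -21060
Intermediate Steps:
W(9)*(-138 - 122) = 9²*(-138 - 122) = 81*(-260) = -21060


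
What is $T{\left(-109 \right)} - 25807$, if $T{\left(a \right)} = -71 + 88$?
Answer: $-25790$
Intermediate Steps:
$T{\left(a \right)} = 17$
$T{\left(-109 \right)} - 25807 = 17 - 25807 = -25790$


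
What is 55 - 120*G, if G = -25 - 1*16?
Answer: 4975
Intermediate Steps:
G = -41 (G = -25 - 16 = -41)
55 - 120*G = 55 - 120*(-41) = 55 + 4920 = 4975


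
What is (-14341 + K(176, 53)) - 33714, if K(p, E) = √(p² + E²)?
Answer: -48055 + √33785 ≈ -47871.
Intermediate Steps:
K(p, E) = √(E² + p²)
(-14341 + K(176, 53)) - 33714 = (-14341 + √(53² + 176²)) - 33714 = (-14341 + √(2809 + 30976)) - 33714 = (-14341 + √33785) - 33714 = -48055 + √33785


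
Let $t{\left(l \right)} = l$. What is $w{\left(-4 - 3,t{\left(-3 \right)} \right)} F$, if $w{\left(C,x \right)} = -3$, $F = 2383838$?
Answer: $-7151514$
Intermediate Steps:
$w{\left(-4 - 3,t{\left(-3 \right)} \right)} F = \left(-3\right) 2383838 = -7151514$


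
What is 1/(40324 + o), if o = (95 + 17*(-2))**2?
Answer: 1/44045 ≈ 2.2704e-5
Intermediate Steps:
o = 3721 (o = (95 - 34)**2 = 61**2 = 3721)
1/(40324 + o) = 1/(40324 + 3721) = 1/44045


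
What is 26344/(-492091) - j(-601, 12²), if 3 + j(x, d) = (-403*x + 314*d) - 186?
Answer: -141343324274/492091 ≈ -2.8723e+5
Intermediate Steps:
j(x, d) = -189 - 403*x + 314*d (j(x, d) = -3 + ((-403*x + 314*d) - 186) = -3 + (-186 - 403*x + 314*d) = -189 - 403*x + 314*d)
26344/(-492091) - j(-601, 12²) = 26344/(-492091) - (-189 - 403*(-601) + 314*12²) = 26344*(-1/492091) - (-189 + 242203 + 314*144) = -26344/492091 - (-189 + 242203 + 45216) = -26344/492091 - 1*287230 = -26344/492091 - 287230 = -141343324274/492091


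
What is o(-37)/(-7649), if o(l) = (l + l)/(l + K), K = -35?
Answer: -37/275364 ≈ -0.00013437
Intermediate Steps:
o(l) = 2*l/(-35 + l) (o(l) = (l + l)/(l - 35) = (2*l)/(-35 + l) = 2*l/(-35 + l))
o(-37)/(-7649) = (2*(-37)/(-35 - 37))/(-7649) = (2*(-37)/(-72))*(-1/7649) = (2*(-37)*(-1/72))*(-1/7649) = (37/36)*(-1/7649) = -37/275364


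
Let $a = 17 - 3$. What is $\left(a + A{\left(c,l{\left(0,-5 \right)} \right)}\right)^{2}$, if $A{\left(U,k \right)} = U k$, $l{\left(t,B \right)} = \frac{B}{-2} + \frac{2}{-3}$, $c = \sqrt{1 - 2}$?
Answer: $\frac{6935}{36} + \frac{154 i}{3} \approx 192.64 + 51.333 i$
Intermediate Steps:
$c = i$ ($c = \sqrt{-1} = i \approx 1.0 i$)
$l{\left(t,B \right)} = - \frac{2}{3} - \frac{B}{2}$ ($l{\left(t,B \right)} = B \left(- \frac{1}{2}\right) + 2 \left(- \frac{1}{3}\right) = - \frac{B}{2} - \frac{2}{3} = - \frac{2}{3} - \frac{B}{2}$)
$a = 14$ ($a = 17 - 3 = 14$)
$\left(a + A{\left(c,l{\left(0,-5 \right)} \right)}\right)^{2} = \left(14 + i \left(- \frac{2}{3} - - \frac{5}{2}\right)\right)^{2} = \left(14 + i \left(- \frac{2}{3} + \frac{5}{2}\right)\right)^{2} = \left(14 + i \frac{11}{6}\right)^{2} = \left(14 + \frac{11 i}{6}\right)^{2}$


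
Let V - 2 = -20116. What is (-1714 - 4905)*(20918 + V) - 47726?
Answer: -5369402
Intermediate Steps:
V = -20114 (V = 2 - 20116 = -20114)
(-1714 - 4905)*(20918 + V) - 47726 = (-1714 - 4905)*(20918 - 20114) - 47726 = -6619*804 - 47726 = -5321676 - 47726 = -5369402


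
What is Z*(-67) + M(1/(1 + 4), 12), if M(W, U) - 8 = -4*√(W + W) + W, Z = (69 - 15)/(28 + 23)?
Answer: -5333/85 - 4*√10/5 ≈ -65.271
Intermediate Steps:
Z = 18/17 (Z = 54/51 = 54*(1/51) = 18/17 ≈ 1.0588)
M(W, U) = 8 + W - 4*√2*√W (M(W, U) = 8 + (-4*√(W + W) + W) = 8 + (-4*√2*√W + W) = 8 + (W - 4*√2*√W) = 8 + W - 4*√2*√W)
Z*(-67) + M(1/(1 + 4), 12) = (18/17)*(-67) + (8 + 1/(1 + 4) - 4*√2*√(1/(1 + 4))) = -1206/17 + (8 + 1/5 - 4*√2*√(1/5)) = -1206/17 + (8 + ⅕ - 4*√2*√(⅕)) = -1206/17 + (8 + ⅕ - 4*√2*√5/5) = -1206/17 + (8 + ⅕ - 4*√10/5) = -1206/17 + (41/5 - 4*√10/5) = -5333/85 - 4*√10/5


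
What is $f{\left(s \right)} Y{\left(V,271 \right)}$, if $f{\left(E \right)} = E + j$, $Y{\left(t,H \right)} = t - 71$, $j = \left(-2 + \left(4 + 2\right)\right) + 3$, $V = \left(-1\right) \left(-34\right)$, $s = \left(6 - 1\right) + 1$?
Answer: $-481$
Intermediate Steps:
$s = 6$ ($s = 5 + 1 = 6$)
$V = 34$
$j = 7$ ($j = \left(-2 + 6\right) + 3 = 4 + 3 = 7$)
$Y{\left(t,H \right)} = -71 + t$ ($Y{\left(t,H \right)} = t - 71 = -71 + t$)
$f{\left(E \right)} = 7 + E$ ($f{\left(E \right)} = E + 7 = 7 + E$)
$f{\left(s \right)} Y{\left(V,271 \right)} = \left(7 + 6\right) \left(-71 + 34\right) = 13 \left(-37\right) = -481$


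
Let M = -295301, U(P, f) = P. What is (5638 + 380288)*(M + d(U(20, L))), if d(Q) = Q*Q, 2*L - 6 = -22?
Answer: -113809963326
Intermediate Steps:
L = -8 (L = 3 + (½)*(-22) = 3 - 11 = -8)
d(Q) = Q²
(5638 + 380288)*(M + d(U(20, L))) = (5638 + 380288)*(-295301 + 20²) = 385926*(-295301 + 400) = 385926*(-294901) = -113809963326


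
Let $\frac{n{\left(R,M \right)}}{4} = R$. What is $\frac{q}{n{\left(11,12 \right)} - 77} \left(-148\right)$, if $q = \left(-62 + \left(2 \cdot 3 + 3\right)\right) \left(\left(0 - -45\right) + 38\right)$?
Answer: $- \frac{651052}{33} \approx -19729.0$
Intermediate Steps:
$n{\left(R,M \right)} = 4 R$
$q = -4399$ ($q = \left(-62 + \left(6 + 3\right)\right) \left(\left(0 + 45\right) + 38\right) = \left(-62 + 9\right) \left(45 + 38\right) = \left(-53\right) 83 = -4399$)
$\frac{q}{n{\left(11,12 \right)} - 77} \left(-148\right) = \frac{1}{4 \cdot 11 - 77} \left(-4399\right) \left(-148\right) = \frac{1}{44 - 77} \left(-4399\right) \left(-148\right) = \frac{1}{-33} \left(-4399\right) \left(-148\right) = \left(- \frac{1}{33}\right) \left(-4399\right) \left(-148\right) = \frac{4399}{33} \left(-148\right) = - \frac{651052}{33}$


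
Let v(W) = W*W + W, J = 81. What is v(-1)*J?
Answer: 0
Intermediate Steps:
v(W) = W + W² (v(W) = W² + W = W + W²)
v(-1)*J = -(1 - 1)*81 = -1*0*81 = 0*81 = 0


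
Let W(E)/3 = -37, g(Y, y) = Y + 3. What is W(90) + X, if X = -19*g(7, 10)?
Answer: -301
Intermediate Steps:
g(Y, y) = 3 + Y
X = -190 (X = -19*(3 + 7) = -19*10 = -190)
W(E) = -111 (W(E) = 3*(-37) = -111)
W(90) + X = -111 - 190 = -301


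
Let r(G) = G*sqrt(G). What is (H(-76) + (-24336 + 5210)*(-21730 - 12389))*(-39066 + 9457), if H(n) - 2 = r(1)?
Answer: -19321648951173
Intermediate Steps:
r(G) = G**(3/2)
H(n) = 3 (H(n) = 2 + 1**(3/2) = 2 + 1 = 3)
(H(-76) + (-24336 + 5210)*(-21730 - 12389))*(-39066 + 9457) = (3 + (-24336 + 5210)*(-21730 - 12389))*(-39066 + 9457) = (3 - 19126*(-34119))*(-29609) = (3 + 652559994)*(-29609) = 652559997*(-29609) = -19321648951173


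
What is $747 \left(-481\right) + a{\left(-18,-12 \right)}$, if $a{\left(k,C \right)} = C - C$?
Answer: $-359307$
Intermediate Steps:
$a{\left(k,C \right)} = 0$
$747 \left(-481\right) + a{\left(-18,-12 \right)} = 747 \left(-481\right) + 0 = -359307 + 0 = -359307$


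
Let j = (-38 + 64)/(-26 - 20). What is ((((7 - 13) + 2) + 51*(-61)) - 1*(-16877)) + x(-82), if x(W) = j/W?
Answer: 25955145/1886 ≈ 13762.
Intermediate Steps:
j = -13/23 (j = 26/(-46) = 26*(-1/46) = -13/23 ≈ -0.56522)
x(W) = -13/(23*W)
((((7 - 13) + 2) + 51*(-61)) - 1*(-16877)) + x(-82) = ((((7 - 13) + 2) + 51*(-61)) - 1*(-16877)) - 13/23/(-82) = (((-6 + 2) - 3111) + 16877) - 13/23*(-1/82) = ((-4 - 3111) + 16877) + 13/1886 = (-3115 + 16877) + 13/1886 = 13762 + 13/1886 = 25955145/1886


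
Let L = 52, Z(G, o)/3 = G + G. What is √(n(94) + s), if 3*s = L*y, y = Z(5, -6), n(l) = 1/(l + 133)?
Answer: 7*√546843/227 ≈ 22.804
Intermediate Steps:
Z(G, o) = 6*G (Z(G, o) = 3*(G + G) = 3*(2*G) = 6*G)
n(l) = 1/(133 + l)
y = 30 (y = 6*5 = 30)
s = 520 (s = (52*30)/3 = (⅓)*1560 = 520)
√(n(94) + s) = √(1/(133 + 94) + 520) = √(1/227 + 520) = √(118041/227) = 7*√546843/227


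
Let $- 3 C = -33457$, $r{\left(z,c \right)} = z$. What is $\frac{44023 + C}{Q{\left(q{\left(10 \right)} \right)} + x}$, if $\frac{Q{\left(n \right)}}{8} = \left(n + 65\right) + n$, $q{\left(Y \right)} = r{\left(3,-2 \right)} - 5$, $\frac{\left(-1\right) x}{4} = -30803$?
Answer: $\frac{82763}{185550} \approx 0.44604$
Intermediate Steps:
$x = 123212$ ($x = \left(-4\right) \left(-30803\right) = 123212$)
$C = \frac{33457}{3}$ ($C = \left(- \frac{1}{3}\right) \left(-33457\right) = \frac{33457}{3} \approx 11152.0$)
$q{\left(Y \right)} = -2$ ($q{\left(Y \right)} = 3 - 5 = -2$)
$Q{\left(n \right)} = 520 + 16 n$ ($Q{\left(n \right)} = 8 \left(\left(n + 65\right) + n\right) = 8 \left(\left(65 + n\right) + n\right) = 8 \left(65 + 2 n\right) = 520 + 16 n$)
$\frac{44023 + C}{Q{\left(q{\left(10 \right)} \right)} + x} = \frac{44023 + \frac{33457}{3}}{\left(520 + 16 \left(-2\right)\right) + 123212} = \frac{165526}{3 \left(\left(520 - 32\right) + 123212\right)} = \frac{165526}{3 \left(488 + 123212\right)} = \frac{165526}{3 \cdot 123700} = \frac{165526}{3} \cdot \frac{1}{123700} = \frac{82763}{185550}$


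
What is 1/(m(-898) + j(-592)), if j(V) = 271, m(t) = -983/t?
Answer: 898/244341 ≈ 0.0036752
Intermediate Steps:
1/(m(-898) + j(-592)) = 1/(-983/(-898) + 271) = 1/(-983*(-1/898) + 271) = 1/(983/898 + 271) = 1/(244341/898) = 898/244341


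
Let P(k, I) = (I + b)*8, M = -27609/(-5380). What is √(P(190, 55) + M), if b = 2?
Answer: √3336795705/2690 ≈ 21.474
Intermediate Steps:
M = 27609/5380 (M = -27609*(-1/5380) = 27609/5380 ≈ 5.1318)
P(k, I) = 16 + 8*I (P(k, I) = (I + 2)*8 = (2 + I)*8 = 16 + 8*I)
√(P(190, 55) + M) = √((16 + 8*55) + 27609/5380) = √((16 + 440) + 27609/5380) = √(456 + 27609/5380) = √(2480889/5380) = √3336795705/2690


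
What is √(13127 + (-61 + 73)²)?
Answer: √13271 ≈ 115.20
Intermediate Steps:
√(13127 + (-61 + 73)²) = √(13127 + 12²) = √(13127 + 144) = √13271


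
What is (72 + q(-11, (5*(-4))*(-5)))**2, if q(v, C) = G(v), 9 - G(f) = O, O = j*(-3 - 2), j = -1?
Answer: 5776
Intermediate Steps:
O = 5 (O = -(-3 - 2) = -1*(-5) = 5)
G(f) = 4 (G(f) = 9 - 1*5 = 9 - 5 = 4)
q(v, C) = 4
(72 + q(-11, (5*(-4))*(-5)))**2 = (72 + 4)**2 = 76**2 = 5776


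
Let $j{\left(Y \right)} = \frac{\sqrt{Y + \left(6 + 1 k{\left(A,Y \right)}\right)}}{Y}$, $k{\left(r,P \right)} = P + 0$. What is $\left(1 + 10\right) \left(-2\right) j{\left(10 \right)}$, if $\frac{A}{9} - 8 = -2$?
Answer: $- \frac{11 \sqrt{26}}{5} \approx -11.218$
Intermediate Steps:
$A = 54$ ($A = 72 + 9 \left(-2\right) = 72 - 18 = 54$)
$k{\left(r,P \right)} = P$
$j{\left(Y \right)} = \frac{\sqrt{6 + 2 Y}}{Y}$ ($j{\left(Y \right)} = \frac{\sqrt{Y + \left(6 + 1 Y\right)}}{Y} = \frac{\sqrt{Y + \left(6 + Y\right)}}{Y} = \frac{\sqrt{6 + 2 Y}}{Y}$)
$\left(1 + 10\right) \left(-2\right) j{\left(10 \right)} = \left(1 + 10\right) \left(-2\right) \frac{\sqrt{6 + 2 \cdot 10}}{10} = 11 \left(-2\right) \frac{\sqrt{6 + 20}}{10} = - 22 \frac{\sqrt{26}}{10} = - \frac{11 \sqrt{26}}{5}$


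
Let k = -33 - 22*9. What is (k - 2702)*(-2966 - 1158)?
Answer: 12095692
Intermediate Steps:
k = -231 (k = -33 - 198 = -231)
(k - 2702)*(-2966 - 1158) = (-231 - 2702)*(-2966 - 1158) = -2933*(-4124) = 12095692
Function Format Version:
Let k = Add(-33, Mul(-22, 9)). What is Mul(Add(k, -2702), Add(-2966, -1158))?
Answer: 12095692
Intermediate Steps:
k = -231 (k = Add(-33, -198) = -231)
Mul(Add(k, -2702), Add(-2966, -1158)) = Mul(Add(-231, -2702), Add(-2966, -1158)) = Mul(-2933, -4124) = 12095692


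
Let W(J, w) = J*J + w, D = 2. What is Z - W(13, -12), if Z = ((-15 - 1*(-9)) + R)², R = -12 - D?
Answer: 243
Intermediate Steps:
R = -14 (R = -12 - 1*2 = -12 - 2 = -14)
W(J, w) = w + J² (W(J, w) = J² + w = w + J²)
Z = 400 (Z = ((-15 - 1*(-9)) - 14)² = ((-15 + 9) - 14)² = (-6 - 14)² = (-20)² = 400)
Z - W(13, -12) = 400 - (-12 + 13²) = 400 - (-12 + 169) = 400 - 1*157 = 400 - 157 = 243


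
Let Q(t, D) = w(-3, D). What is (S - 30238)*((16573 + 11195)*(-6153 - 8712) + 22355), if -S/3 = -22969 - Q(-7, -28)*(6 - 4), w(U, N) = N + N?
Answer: -15821906075345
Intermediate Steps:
w(U, N) = 2*N
Q(t, D) = 2*D
S = 68571 (S = -3*(-22969 - 2*(-28)*(6 - 4)) = -3*(-22969 - (-56)*2) = -3*(-22969 - 1*(-112)) = -3*(-22969 + 112) = -3*(-22857) = 68571)
(S - 30238)*((16573 + 11195)*(-6153 - 8712) + 22355) = (68571 - 30238)*((16573 + 11195)*(-6153 - 8712) + 22355) = 38333*(27768*(-14865) + 22355) = 38333*(-412771320 + 22355) = 38333*(-412748965) = -15821906075345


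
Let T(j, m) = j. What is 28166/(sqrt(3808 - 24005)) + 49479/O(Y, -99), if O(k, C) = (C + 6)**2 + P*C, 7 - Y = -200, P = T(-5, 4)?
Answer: 16493/3048 - 28166*I*sqrt(20197)/20197 ≈ 5.4111 - 198.19*I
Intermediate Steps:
P = -5
Y = 207 (Y = 7 - 1*(-200) = 7 + 200 = 207)
O(k, C) = (6 + C)**2 - 5*C (O(k, C) = (C + 6)**2 - 5*C = (6 + C)**2 - 5*C)
28166/(sqrt(3808 - 24005)) + 49479/O(Y, -99) = 28166/(sqrt(3808 - 24005)) + 49479/((6 - 99)**2 - 5*(-99)) = 28166/(sqrt(-20197)) + 49479/((-93)**2 + 495) = 28166/((I*sqrt(20197))) + 49479/(8649 + 495) = 28166*(-I*sqrt(20197)/20197) + 49479/9144 = -28166*I*sqrt(20197)/20197 + 49479*(1/9144) = -28166*I*sqrt(20197)/20197 + 16493/3048 = 16493/3048 - 28166*I*sqrt(20197)/20197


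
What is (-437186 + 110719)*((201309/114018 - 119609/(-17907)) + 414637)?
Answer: -92127902792929328743/680573442 ≈ -1.3537e+11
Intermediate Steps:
(-437186 + 110719)*((201309/114018 - 119609/(-17907)) + 414637) = -326467*((201309*(1/114018) - 119609*(-1/17907)) + 414637) = -326467*((67103/38006 + 119609/17907) + 414637) = -326467*(5747473075/680573442 + 414637) = -326467*282196677743629/680573442 = -92127902792929328743/680573442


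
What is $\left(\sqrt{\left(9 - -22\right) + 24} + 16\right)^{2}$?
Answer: $\left(16 + \sqrt{55}\right)^{2} \approx 548.32$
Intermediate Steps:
$\left(\sqrt{\left(9 - -22\right) + 24} + 16\right)^{2} = \left(\sqrt{\left(9 + 22\right) + 24} + 16\right)^{2} = \left(\sqrt{31 + 24} + 16\right)^{2} = \left(\sqrt{55} + 16\right)^{2} = \left(16 + \sqrt{55}\right)^{2}$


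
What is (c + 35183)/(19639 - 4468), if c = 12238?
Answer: 15807/5057 ≈ 3.1258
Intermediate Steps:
(c + 35183)/(19639 - 4468) = (12238 + 35183)/(19639 - 4468) = 47421/15171 = 47421*(1/15171) = 15807/5057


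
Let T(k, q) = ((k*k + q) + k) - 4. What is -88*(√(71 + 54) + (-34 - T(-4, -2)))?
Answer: 3520 - 440*√5 ≈ 2536.1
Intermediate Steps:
T(k, q) = -4 + k + q + k² (T(k, q) = ((k² + q) + k) - 4 = ((q + k²) + k) - 4 = (k + q + k²) - 4 = -4 + k + q + k²)
-88*(√(71 + 54) + (-34 - T(-4, -2))) = -88*(√(71 + 54) + (-34 - (-4 - 4 - 2 + (-4)²))) = -88*(√125 + (-34 - (-4 - 4 - 2 + 16))) = -88*(5*√5 + (-34 - 1*6)) = -88*(5*√5 + (-34 - 6)) = -88*(5*√5 - 40) = -88*(-40 + 5*√5) = 3520 - 440*√5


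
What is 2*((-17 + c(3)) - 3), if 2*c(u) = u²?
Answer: -31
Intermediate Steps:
c(u) = u²/2
2*((-17 + c(3)) - 3) = 2*((-17 + (½)*3²) - 3) = 2*((-17 + (½)*9) - 3) = 2*((-17 + 9/2) - 3) = 2*(-25/2 - 3) = 2*(-31/2) = -31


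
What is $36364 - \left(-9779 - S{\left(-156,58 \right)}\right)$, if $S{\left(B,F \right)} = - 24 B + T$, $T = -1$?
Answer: $49886$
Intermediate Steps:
$S{\left(B,F \right)} = -1 - 24 B$ ($S{\left(B,F \right)} = - 24 B - 1 = -1 - 24 B$)
$36364 - \left(-9779 - S{\left(-156,58 \right)}\right) = 36364 - \left(-9779 - \left(-1 - -3744\right)\right) = 36364 - \left(-9779 - \left(-1 + 3744\right)\right) = 36364 - \left(-9779 - 3743\right) = 36364 - -13522 = 36364 + 13522 = 49886$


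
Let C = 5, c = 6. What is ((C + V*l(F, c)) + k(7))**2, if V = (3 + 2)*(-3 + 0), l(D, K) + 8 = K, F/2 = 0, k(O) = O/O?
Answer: 1296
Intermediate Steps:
k(O) = 1
F = 0 (F = 2*0 = 0)
l(D, K) = -8 + K
V = -15 (V = 5*(-3) = -15)
((C + V*l(F, c)) + k(7))**2 = ((5 - 15*(-8 + 6)) + 1)**2 = ((5 - 15*(-2)) + 1)**2 = ((5 + 30) + 1)**2 = (35 + 1)**2 = 36**2 = 1296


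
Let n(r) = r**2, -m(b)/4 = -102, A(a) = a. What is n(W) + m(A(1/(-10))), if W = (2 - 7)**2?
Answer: 1033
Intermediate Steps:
W = 25 (W = (-5)**2 = 25)
m(b) = 408 (m(b) = -4*(-102) = 408)
n(W) + m(A(1/(-10))) = 25**2 + 408 = 625 + 408 = 1033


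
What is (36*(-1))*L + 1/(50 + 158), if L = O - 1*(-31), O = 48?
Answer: -591551/208 ≈ -2844.0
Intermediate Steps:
L = 79 (L = 48 - 1*(-31) = 48 + 31 = 79)
(36*(-1))*L + 1/(50 + 158) = (36*(-1))*79 + 1/(50 + 158) = -36*79 + 1/208 = -2844 + 1/208 = -591551/208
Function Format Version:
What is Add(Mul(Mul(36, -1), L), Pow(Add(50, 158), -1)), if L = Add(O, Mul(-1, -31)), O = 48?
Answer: Rational(-591551, 208) ≈ -2844.0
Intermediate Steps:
L = 79 (L = Add(48, Mul(-1, -31)) = Add(48, 31) = 79)
Add(Mul(Mul(36, -1), L), Pow(Add(50, 158), -1)) = Add(Mul(Mul(36, -1), 79), Pow(Add(50, 158), -1)) = Add(Mul(-36, 79), Pow(208, -1)) = Add(-2844, Rational(1, 208)) = Rational(-591551, 208)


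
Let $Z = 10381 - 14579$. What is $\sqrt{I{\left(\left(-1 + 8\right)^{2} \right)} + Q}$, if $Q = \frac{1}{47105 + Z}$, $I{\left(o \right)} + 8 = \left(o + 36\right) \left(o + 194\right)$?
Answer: $\frac{\sqrt{38011346912810}}{42907} \approx 143.69$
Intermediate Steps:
$Z = -4198$
$I{\left(o \right)} = -8 + \left(36 + o\right) \left(194 + o\right)$ ($I{\left(o \right)} = -8 + \left(o + 36\right) \left(o + 194\right) = -8 + \left(36 + o\right) \left(194 + o\right)$)
$Q = \frac{1}{42907}$ ($Q = \frac{1}{47105 - 4198} = \frac{1}{42907} \approx 2.3306 \cdot 10^{-5}$)
$\sqrt{I{\left(\left(-1 + 8\right)^{2} \right)} + Q} = \sqrt{\left(6976 + \left(\left(-1 + 8\right)^{2}\right)^{2} + 230 \left(-1 + 8\right)^{2}\right) + \frac{1}{42907}} = \sqrt{\left(6976 + \left(7^{2}\right)^{2} + 230 \cdot 7^{2}\right) + \frac{1}{42907}} = \sqrt{\left(6976 + 49^{2} + 230 \cdot 49\right) + \frac{1}{42907}} = \sqrt{\left(6976 + 2401 + 11270\right) + \frac{1}{42907}} = \sqrt{20647 + \frac{1}{42907}} = \sqrt{\frac{885900830}{42907}} = \frac{\sqrt{38011346912810}}{42907}$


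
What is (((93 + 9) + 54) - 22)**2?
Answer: 17956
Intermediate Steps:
(((93 + 9) + 54) - 22)**2 = ((102 + 54) - 22)**2 = (156 - 22)**2 = 134**2 = 17956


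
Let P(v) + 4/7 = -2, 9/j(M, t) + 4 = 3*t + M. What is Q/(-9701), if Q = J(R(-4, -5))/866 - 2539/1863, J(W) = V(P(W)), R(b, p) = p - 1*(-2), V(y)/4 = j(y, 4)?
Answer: 20770984/148686266601 ≈ 0.00013970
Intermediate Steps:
j(M, t) = 9/(-4 + M + 3*t) (j(M, t) = 9/(-4 + (3*t + M)) = 9/(-4 + (M + 3*t)) = 9/(-4 + M + 3*t))
P(v) = -18/7 (P(v) = -4/7 - 2 = -18/7)
V(y) = 36/(8 + y) (V(y) = 4*(9/(-4 + y + 3*4)) = 4*(9/(-4 + y + 12)) = 4*(9/(8 + y)) = 36/(8 + y))
R(b, p) = 2 + p (R(b, p) = p + 2 = 2 + p)
J(W) = 126/19 (J(W) = 36/(8 - 18/7) = 36/(38/7) = 36*(7/38) = 126/19)
Q = -20770984/15326901 (Q = (126/19)/866 - 2539/1863 = (126/19)*(1/866) - 2539*1/1863 = 63/8227 - 2539/1863 = -20770984/15326901 ≈ -1.3552)
Q/(-9701) = -20770984/15326901/(-9701) = -20770984/15326901*(-1/9701) = 20770984/148686266601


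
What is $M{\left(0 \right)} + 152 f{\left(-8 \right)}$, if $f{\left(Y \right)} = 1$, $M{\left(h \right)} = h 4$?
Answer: $152$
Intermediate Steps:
$M{\left(h \right)} = 4 h$
$M{\left(0 \right)} + 152 f{\left(-8 \right)} = 4 \cdot 0 + 152 \cdot 1 = 0 + 152 = 152$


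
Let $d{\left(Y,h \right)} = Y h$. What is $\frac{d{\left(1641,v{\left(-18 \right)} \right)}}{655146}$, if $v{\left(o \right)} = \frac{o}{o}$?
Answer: $\frac{547}{218382} \approx 0.0025048$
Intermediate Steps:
$v{\left(o \right)} = 1$
$\frac{d{\left(1641,v{\left(-18 \right)} \right)}}{655146} = \frac{1641 \cdot 1}{655146} = 1641 \cdot \frac{1}{655146} = \frac{547}{218382}$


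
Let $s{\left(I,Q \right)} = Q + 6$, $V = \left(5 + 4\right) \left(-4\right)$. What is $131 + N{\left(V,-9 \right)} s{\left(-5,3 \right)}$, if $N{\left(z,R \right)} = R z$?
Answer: $3047$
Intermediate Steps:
$V = -36$ ($V = 9 \left(-4\right) = -36$)
$s{\left(I,Q \right)} = 6 + Q$
$131 + N{\left(V,-9 \right)} s{\left(-5,3 \right)} = 131 + \left(-9\right) \left(-36\right) \left(6 + 3\right) = 131 + 324 \cdot 9 = 131 + 2916 = 3047$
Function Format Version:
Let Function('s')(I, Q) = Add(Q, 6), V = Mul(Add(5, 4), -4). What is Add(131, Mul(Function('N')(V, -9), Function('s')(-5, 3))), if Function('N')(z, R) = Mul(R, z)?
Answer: 3047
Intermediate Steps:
V = -36 (V = Mul(9, -4) = -36)
Function('s')(I, Q) = Add(6, Q)
Add(131, Mul(Function('N')(V, -9), Function('s')(-5, 3))) = Add(131, Mul(Mul(-9, -36), Add(6, 3))) = Add(131, Mul(324, 9)) = Add(131, 2916) = 3047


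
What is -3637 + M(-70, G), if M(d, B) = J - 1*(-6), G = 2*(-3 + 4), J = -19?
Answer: -3650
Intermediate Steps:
G = 2 (G = 2*1 = 2)
M(d, B) = -13 (M(d, B) = -19 - 1*(-6) = -19 + 6 = -13)
-3637 + M(-70, G) = -3637 - 13 = -3650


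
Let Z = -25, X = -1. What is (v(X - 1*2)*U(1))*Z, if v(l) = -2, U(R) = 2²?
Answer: 200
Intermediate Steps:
U(R) = 4
(v(X - 1*2)*U(1))*Z = -2*4*(-25) = -8*(-25) = 200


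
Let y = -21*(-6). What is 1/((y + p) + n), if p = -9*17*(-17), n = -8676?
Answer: -1/5949 ≈ -0.00016810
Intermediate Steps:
y = 126
p = 2601 (p = -153*(-17) = 2601)
1/((y + p) + n) = 1/((126 + 2601) - 8676) = 1/(2727 - 8676) = 1/(-5949) = -1/5949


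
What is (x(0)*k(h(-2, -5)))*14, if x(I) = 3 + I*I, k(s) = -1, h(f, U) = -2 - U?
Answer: -42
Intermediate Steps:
x(I) = 3 + I²
(x(0)*k(h(-2, -5)))*14 = ((3 + 0²)*(-1))*14 = ((3 + 0)*(-1))*14 = (3*(-1))*14 = -3*14 = -42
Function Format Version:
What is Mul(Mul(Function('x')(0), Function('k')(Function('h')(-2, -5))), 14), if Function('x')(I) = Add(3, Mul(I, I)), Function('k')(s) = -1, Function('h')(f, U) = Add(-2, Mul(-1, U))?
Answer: -42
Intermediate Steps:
Function('x')(I) = Add(3, Pow(I, 2))
Mul(Mul(Function('x')(0), Function('k')(Function('h')(-2, -5))), 14) = Mul(Mul(Add(3, Pow(0, 2)), -1), 14) = Mul(Mul(Add(3, 0), -1), 14) = Mul(Mul(3, -1), 14) = Mul(-3, 14) = -42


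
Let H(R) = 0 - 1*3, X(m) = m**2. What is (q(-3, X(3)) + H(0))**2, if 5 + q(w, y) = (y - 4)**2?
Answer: 289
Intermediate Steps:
q(w, y) = -5 + (-4 + y)**2 (q(w, y) = -5 + (y - 4)**2 = -5 + (-4 + y)**2)
H(R) = -3 (H(R) = 0 - 3 = -3)
(q(-3, X(3)) + H(0))**2 = ((-5 + (-4 + 3**2)**2) - 3)**2 = ((-5 + (-4 + 9)**2) - 3)**2 = ((-5 + 5**2) - 3)**2 = ((-5 + 25) - 3)**2 = (20 - 3)**2 = 17**2 = 289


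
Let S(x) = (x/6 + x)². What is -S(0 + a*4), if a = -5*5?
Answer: -122500/9 ≈ -13611.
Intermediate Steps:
a = -25
S(x) = 49*x²/36 (S(x) = (x*(⅙) + x)² = (x/6 + x)² = (7*x/6)² = 49*x²/36)
-S(0 + a*4) = -49*(0 - 25*4)²/36 = -49*(0 - 100)²/36 = -49*(-100)²/36 = -49*10000/36 = -1*122500/9 = -122500/9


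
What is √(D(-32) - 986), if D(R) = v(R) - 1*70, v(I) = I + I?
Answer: 4*I*√70 ≈ 33.466*I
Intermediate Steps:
v(I) = 2*I
D(R) = -70 + 2*R (D(R) = 2*R - 1*70 = 2*R - 70 = -70 + 2*R)
√(D(-32) - 986) = √((-70 + 2*(-32)) - 986) = √((-70 - 64) - 986) = √(-134 - 986) = √(-1120) = 4*I*√70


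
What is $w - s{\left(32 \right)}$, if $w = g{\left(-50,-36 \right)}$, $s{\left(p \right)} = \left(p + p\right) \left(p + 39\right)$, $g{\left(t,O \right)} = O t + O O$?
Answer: $-1448$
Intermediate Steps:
$g{\left(t,O \right)} = O^{2} + O t$ ($g{\left(t,O \right)} = O t + O^{2} = O^{2} + O t$)
$s{\left(p \right)} = 2 p \left(39 + p\right)$
$w = 3096$ ($w = - 36 \left(-36 - 50\right) = \left(-36\right) \left(-86\right) = 3096$)
$w - s{\left(32 \right)} = 3096 - 2 \cdot 32 \left(39 + 32\right) = 3096 - 2 \cdot 32 \cdot 71 = 3096 - 4544 = -1448$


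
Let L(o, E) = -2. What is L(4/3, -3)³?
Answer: -8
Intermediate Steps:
L(4/3, -3)³ = (-2)³ = -8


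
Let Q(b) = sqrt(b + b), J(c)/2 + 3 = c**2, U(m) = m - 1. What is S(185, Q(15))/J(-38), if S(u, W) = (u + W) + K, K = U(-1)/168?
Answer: 15539/242088 + sqrt(30)/2882 ≈ 0.066088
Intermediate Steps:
U(m) = -1 + m
J(c) = -6 + 2*c**2
Q(b) = sqrt(2)*sqrt(b) (Q(b) = sqrt(2*b) = sqrt(2)*sqrt(b))
K = -1/84 (K = (-1 - 1)/168 = -2*1/168 = -1/84 ≈ -0.011905)
S(u, W) = -1/84 + W + u (S(u, W) = (u + W) - 1/84 = (W + u) - 1/84 = -1/84 + W + u)
S(185, Q(15))/J(-38) = (-1/84 + sqrt(2)*sqrt(15) + 185)/(-6 + 2*(-38)**2) = (-1/84 + sqrt(30) + 185)/(-6 + 2*1444) = (15539/84 + sqrt(30))/(-6 + 2888) = (15539/84 + sqrt(30))/2882 = (15539/84 + sqrt(30))*(1/2882) = 15539/242088 + sqrt(30)/2882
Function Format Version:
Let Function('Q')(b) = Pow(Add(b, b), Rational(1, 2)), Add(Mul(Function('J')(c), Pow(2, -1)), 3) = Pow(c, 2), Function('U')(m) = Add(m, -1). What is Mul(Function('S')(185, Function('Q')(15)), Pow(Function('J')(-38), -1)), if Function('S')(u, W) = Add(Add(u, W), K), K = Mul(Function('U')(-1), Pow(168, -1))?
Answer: Add(Rational(15539, 242088), Mul(Rational(1, 2882), Pow(30, Rational(1, 2)))) ≈ 0.066088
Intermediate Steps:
Function('U')(m) = Add(-1, m)
Function('J')(c) = Add(-6, Mul(2, Pow(c, 2)))
Function('Q')(b) = Mul(Pow(2, Rational(1, 2)), Pow(b, Rational(1, 2))) (Function('Q')(b) = Pow(Mul(2, b), Rational(1, 2)) = Mul(Pow(2, Rational(1, 2)), Pow(b, Rational(1, 2))))
K = Rational(-1, 84) (K = Mul(Add(-1, -1), Pow(168, -1)) = Mul(-2, Rational(1, 168)) = Rational(-1, 84) ≈ -0.011905)
Function('S')(u, W) = Add(Rational(-1, 84), W, u) (Function('S')(u, W) = Add(Add(u, W), Rational(-1, 84)) = Add(Add(W, u), Rational(-1, 84)) = Add(Rational(-1, 84), W, u))
Mul(Function('S')(185, Function('Q')(15)), Pow(Function('J')(-38), -1)) = Mul(Add(Rational(-1, 84), Mul(Pow(2, Rational(1, 2)), Pow(15, Rational(1, 2))), 185), Pow(Add(-6, Mul(2, Pow(-38, 2))), -1)) = Mul(Add(Rational(-1, 84), Pow(30, Rational(1, 2)), 185), Pow(Add(-6, Mul(2, 1444)), -1)) = Mul(Add(Rational(15539, 84), Pow(30, Rational(1, 2))), Pow(Add(-6, 2888), -1)) = Mul(Add(Rational(15539, 84), Pow(30, Rational(1, 2))), Pow(2882, -1)) = Mul(Add(Rational(15539, 84), Pow(30, Rational(1, 2))), Rational(1, 2882)) = Add(Rational(15539, 242088), Mul(Rational(1, 2882), Pow(30, Rational(1, 2))))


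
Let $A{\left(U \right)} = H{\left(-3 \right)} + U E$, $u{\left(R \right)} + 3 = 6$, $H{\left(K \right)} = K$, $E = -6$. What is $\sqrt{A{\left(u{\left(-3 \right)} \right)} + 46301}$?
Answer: $2 \sqrt{11570} \approx 215.13$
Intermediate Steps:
$u{\left(R \right)} = 3$ ($u{\left(R \right)} = -3 + 6 = 3$)
$A{\left(U \right)} = -3 - 6 U$ ($A{\left(U \right)} = -3 + U \left(-6\right) = -3 - 6 U$)
$\sqrt{A{\left(u{\left(-3 \right)} \right)} + 46301} = \sqrt{\left(-3 - 18\right) + 46301} = \sqrt{-21 + 46301} = \sqrt{46280} = 2 \sqrt{11570}$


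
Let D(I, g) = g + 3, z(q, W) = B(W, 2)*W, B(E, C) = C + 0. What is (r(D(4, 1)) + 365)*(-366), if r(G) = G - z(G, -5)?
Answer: -138714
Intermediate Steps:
B(E, C) = C
z(q, W) = 2*W
D(I, g) = 3 + g
r(G) = 10 + G (r(G) = G - 2*(-5) = G - 1*(-10) = G + 10 = 10 + G)
(r(D(4, 1)) + 365)*(-366) = ((10 + (3 + 1)) + 365)*(-366) = ((10 + 4) + 365)*(-366) = (14 + 365)*(-366) = 379*(-366) = -138714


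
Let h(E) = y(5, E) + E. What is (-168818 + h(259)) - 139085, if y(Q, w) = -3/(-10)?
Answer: -3076437/10 ≈ -3.0764e+5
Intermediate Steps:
y(Q, w) = 3/10 (y(Q, w) = -3*(-⅒) = 3/10)
h(E) = 3/10 + E
(-168818 + h(259)) - 139085 = (-168818 + (3/10 + 259)) - 139085 = (-168818 + 2593/10) - 139085 = -1685587/10 - 139085 = -3076437/10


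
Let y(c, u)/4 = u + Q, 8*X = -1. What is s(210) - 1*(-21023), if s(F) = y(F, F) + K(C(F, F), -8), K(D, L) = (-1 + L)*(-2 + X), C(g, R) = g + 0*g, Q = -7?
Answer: 174833/8 ≈ 21854.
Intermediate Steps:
X = -⅛ (X = (⅛)*(-1) = -⅛ ≈ -0.12500)
C(g, R) = g (C(g, R) = g + 0 = g)
y(c, u) = -28 + 4*u (y(c, u) = 4*(u - 7) = 4*(-7 + u) = -28 + 4*u)
K(D, L) = 17/8 - 17*L/8 (K(D, L) = (-1 + L)*(-2 - ⅛) = (-1 + L)*(-17/8) = 17/8 - 17*L/8)
s(F) = -71/8 + 4*F (s(F) = (-28 + 4*F) + (17/8 - 17/8*(-8)) = (-28 + 4*F) + (17/8 + 17) = (-28 + 4*F) + 153/8 = -71/8 + 4*F)
s(210) - 1*(-21023) = (-71/8 + 4*210) - 1*(-21023) = (-71/8 + 840) + 21023 = 6649/8 + 21023 = 174833/8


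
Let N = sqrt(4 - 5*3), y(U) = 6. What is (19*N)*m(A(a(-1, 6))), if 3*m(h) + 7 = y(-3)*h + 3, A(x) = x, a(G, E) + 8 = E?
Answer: -304*I*sqrt(11)/3 ≈ -336.08*I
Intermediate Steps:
a(G, E) = -8 + E
m(h) = -4/3 + 2*h (m(h) = -7/3 + (6*h + 3)/3 = -7/3 + (3 + 6*h)/3 = -7/3 + (1 + 2*h) = -4/3 + 2*h)
N = I*sqrt(11) (N = sqrt(4 - 15) = sqrt(-11) = I*sqrt(11) ≈ 3.3166*I)
(19*N)*m(A(a(-1, 6))) = (19*(I*sqrt(11)))*(-4/3 + 2*(-8 + 6)) = (19*I*sqrt(11))*(-4/3 + 2*(-2)) = (19*I*sqrt(11))*(-4/3 - 4) = (19*I*sqrt(11))*(-16/3) = -304*I*sqrt(11)/3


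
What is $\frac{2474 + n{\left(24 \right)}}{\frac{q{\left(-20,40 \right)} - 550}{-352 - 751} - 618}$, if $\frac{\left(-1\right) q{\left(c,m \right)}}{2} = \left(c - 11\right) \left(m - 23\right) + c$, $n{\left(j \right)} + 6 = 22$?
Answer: $- \frac{1373235}{341099} \approx -4.0259$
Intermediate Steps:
$n{\left(j \right)} = 16$ ($n{\left(j \right)} = -6 + 22 = 16$)
$q{\left(c,m \right)} = - 2 c - 2 \left(-23 + m\right) \left(-11 + c\right)$ ($q{\left(c,m \right)} = - 2 \left(\left(c - 11\right) \left(m - 23\right) + c\right) = - 2 \left(\left(-11 + c\right) \left(-23 + m\right) + c\right) = - 2 \left(\left(-23 + m\right) \left(-11 + c\right) + c\right) = - 2 \left(c + \left(-23 + m\right) \left(-11 + c\right)\right) = - 2 c - 2 \left(-23 + m\right) \left(-11 + c\right)$)
$\frac{2474 + n{\left(24 \right)}}{\frac{q{\left(-20,40 \right)} - 550}{-352 - 751} - 618} = \frac{2474 + 16}{\frac{\left(-506 + 22 \cdot 40 + 44 \left(-20\right) - \left(-40\right) 40\right) - 550}{-352 - 751} - 618} = \frac{2490}{\frac{\left(-506 + 880 - 880 + 1600\right) - 550}{-1103} - 618} = \frac{2490}{\left(1094 - 550\right) \left(- \frac{1}{1103}\right) - 618} = \frac{2490}{544 \left(- \frac{1}{1103}\right) - 618} = \frac{2490}{- \frac{544}{1103} - 618} = \frac{2490}{- \frac{682198}{1103}} = 2490 \left(- \frac{1103}{682198}\right) = - \frac{1373235}{341099}$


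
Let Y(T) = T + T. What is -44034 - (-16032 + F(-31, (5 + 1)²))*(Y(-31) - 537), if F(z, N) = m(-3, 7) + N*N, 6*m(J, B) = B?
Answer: -53221195/6 ≈ -8.8702e+6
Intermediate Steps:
m(J, B) = B/6
Y(T) = 2*T
F(z, N) = 7/6 + N² (F(z, N) = (⅙)*7 + N*N = 7/6 + N²)
-44034 - (-16032 + F(-31, (5 + 1)²))*(Y(-31) - 537) = -44034 - (-16032 + (7/6 + ((5 + 1)²)²))*(2*(-31) - 537) = -44034 - (-16032 + (7/6 + (6²)²))*(-62 - 537) = -44034 - (-16032 + (7/6 + 36²))*(-599) = -44034 - (-16032 + (7/6 + 1296))*(-599) = -44034 - (-16032 + 7783/6)*(-599) = -44034 - (-88409)*(-599)/6 = -44034 - 1*52956991/6 = -44034 - 52956991/6 = -53221195/6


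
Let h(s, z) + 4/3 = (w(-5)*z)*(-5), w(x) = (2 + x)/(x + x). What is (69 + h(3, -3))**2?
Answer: 187489/36 ≈ 5208.0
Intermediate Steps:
w(x) = (2 + x)/(2*x) (w(x) = (2 + x)/((2*x)) = (2 + x)*(1/(2*x)) = (2 + x)/(2*x))
h(s, z) = -4/3 - 3*z/2 (h(s, z) = -4/3 + (((1/2)*(2 - 5)/(-5))*z)*(-5) = -4/3 + (((1/2)*(-1/5)*(-3))*z)*(-5) = -4/3 + (3*z/10)*(-5) = -4/3 - 3*z/2)
(69 + h(3, -3))**2 = (69 + (-4/3 - 3/2*(-3)))**2 = (69 + (-4/3 + 9/2))**2 = (69 + 19/6)**2 = (433/6)**2 = 187489/36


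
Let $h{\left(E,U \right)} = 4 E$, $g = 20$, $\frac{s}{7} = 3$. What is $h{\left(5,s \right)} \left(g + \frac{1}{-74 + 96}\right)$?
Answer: $\frac{4410}{11} \approx 400.91$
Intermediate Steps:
$s = 21$ ($s = 7 \cdot 3 = 21$)
$h{\left(5,s \right)} \left(g + \frac{1}{-74 + 96}\right) = 4 \cdot 5 \left(20 + \frac{1}{-74 + 96}\right) = 20 \left(20 + \frac{1}{22}\right) = 20 \cdot \frac{441}{22} = \frac{4410}{11}$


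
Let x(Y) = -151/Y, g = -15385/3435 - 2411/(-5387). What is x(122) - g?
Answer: 1261340705/451506018 ≈ 2.7936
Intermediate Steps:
g = -14919442/3700869 (g = -15385*1/3435 - 2411*(-1/5387) = -3077/687 + 2411/5387 = -14919442/3700869 ≈ -4.0313)
x(122) - g = -151/122 - 1*(-14919442/3700869) = -151*1/122 + 14919442/3700869 = -151/122 + 14919442/3700869 = 1261340705/451506018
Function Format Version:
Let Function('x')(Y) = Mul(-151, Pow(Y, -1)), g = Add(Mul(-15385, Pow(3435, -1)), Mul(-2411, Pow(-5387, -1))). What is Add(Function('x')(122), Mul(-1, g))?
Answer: Rational(1261340705, 451506018) ≈ 2.7936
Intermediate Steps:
g = Rational(-14919442, 3700869) (g = Add(Mul(-15385, Rational(1, 3435)), Mul(-2411, Rational(-1, 5387))) = Add(Rational(-3077, 687), Rational(2411, 5387)) = Rational(-14919442, 3700869) ≈ -4.0313)
Add(Function('x')(122), Mul(-1, g)) = Add(Mul(-151, Pow(122, -1)), Mul(-1, Rational(-14919442, 3700869))) = Add(Mul(-151, Rational(1, 122)), Rational(14919442, 3700869)) = Add(Rational(-151, 122), Rational(14919442, 3700869)) = Rational(1261340705, 451506018)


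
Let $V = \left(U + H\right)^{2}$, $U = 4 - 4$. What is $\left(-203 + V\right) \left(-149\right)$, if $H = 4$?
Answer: $27863$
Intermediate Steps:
$U = 0$
$V = 16$ ($V = \left(0 + 4\right)^{2} = 4^{2} = 16$)
$\left(-203 + V\right) \left(-149\right) = \left(-203 + 16\right) \left(-149\right) = \left(-187\right) \left(-149\right) = 27863$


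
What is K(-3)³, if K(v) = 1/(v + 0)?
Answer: -1/27 ≈ -0.037037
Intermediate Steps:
K(v) = 1/v
K(-3)³ = (1/(-3))³ = (-⅓)³ = -1/27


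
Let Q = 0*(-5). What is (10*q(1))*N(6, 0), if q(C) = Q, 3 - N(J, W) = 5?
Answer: 0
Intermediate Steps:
N(J, W) = -2 (N(J, W) = 3 - 1*5 = 3 - 5 = -2)
Q = 0
q(C) = 0
(10*q(1))*N(6, 0) = (10*0)*(-2) = 0*(-2) = 0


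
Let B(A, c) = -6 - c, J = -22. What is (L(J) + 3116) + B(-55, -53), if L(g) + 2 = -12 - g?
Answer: 3171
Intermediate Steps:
L(g) = -14 - g (L(g) = -2 + (-12 - g) = -14 - g)
(L(J) + 3116) + B(-55, -53) = ((-14 - 1*(-22)) + 3116) + (-6 - 1*(-53)) = ((-14 + 22) + 3116) + (-6 + 53) = (8 + 3116) + 47 = 3124 + 47 = 3171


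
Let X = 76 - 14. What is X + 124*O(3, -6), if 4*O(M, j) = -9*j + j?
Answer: 1550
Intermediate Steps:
X = 62
O(M, j) = -2*j (O(M, j) = (-9*j + j)/4 = (-8*j)/4 = -2*j)
X + 124*O(3, -6) = 62 + 124*(-2*(-6)) = 62 + 124*12 = 62 + 1488 = 1550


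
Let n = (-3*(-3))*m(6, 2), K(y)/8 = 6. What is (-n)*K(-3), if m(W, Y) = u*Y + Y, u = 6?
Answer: -6048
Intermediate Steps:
K(y) = 48 (K(y) = 8*6 = 48)
m(W, Y) = 7*Y (m(W, Y) = 6*Y + Y = 7*Y)
n = 126 (n = (-3*(-3))*(7*2) = 9*14 = 126)
(-n)*K(-3) = -1*126*48 = -126*48 = -6048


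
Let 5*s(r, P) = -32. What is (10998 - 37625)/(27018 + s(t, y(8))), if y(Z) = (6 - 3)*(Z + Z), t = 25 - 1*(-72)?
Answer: -133135/135058 ≈ -0.98576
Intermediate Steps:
t = 97 (t = 25 + 72 = 97)
y(Z) = 6*Z (y(Z) = 3*(2*Z) = 6*Z)
s(r, P) = -32/5 (s(r, P) = (⅕)*(-32) = -32/5)
(10998 - 37625)/(27018 + s(t, y(8))) = (10998 - 37625)/(27018 - 32/5) = -26627/135058/5 = -26627*5/135058 = -133135/135058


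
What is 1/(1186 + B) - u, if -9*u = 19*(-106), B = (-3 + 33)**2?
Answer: -4201195/18774 ≈ -223.78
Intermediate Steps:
B = 900 (B = 30**2 = 900)
u = 2014/9 (u = -19*(-106)/9 = -1/9*(-2014) = 2014/9 ≈ 223.78)
1/(1186 + B) - u = 1/(1186 + 900) - 1*2014/9 = 1/2086 - 2014/9 = -4201195/18774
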